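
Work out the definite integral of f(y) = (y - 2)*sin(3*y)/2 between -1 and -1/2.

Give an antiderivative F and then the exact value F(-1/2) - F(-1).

Antiderivative: F(y) = -y*cos(3*y)/6 + sin(3*y)/18 + cos(3*y)/3; value = -sin(3/2)/18 + sin(3)/18 + 5*cos(3/2)/12 - cos(3)/2

Recover f(y) by differentiating a candidate F(y); any mismatch rules it out.
F(y) = -y*cos(3*y)/6 + sin(3*y)/18 + cos(3*y)/3 is an antiderivative of f.
Check: d/dy[-y*cos(3*y)/6 + sin(3*y)/18 + cos(3*y)/3] = y*sin(3*y)/2 - sin(3*y), which equals f(y).
F(-1/2) = -sin(3/2)/18 + 5*cos(3/2)/12; F(-1) = cos(3)/2 - sin(3)/18.
Integral = F(-1/2) - F(-1) = -sin(3/2)/18 + sin(3)/18 + 5*cos(3/2)/12 - cos(3)/2.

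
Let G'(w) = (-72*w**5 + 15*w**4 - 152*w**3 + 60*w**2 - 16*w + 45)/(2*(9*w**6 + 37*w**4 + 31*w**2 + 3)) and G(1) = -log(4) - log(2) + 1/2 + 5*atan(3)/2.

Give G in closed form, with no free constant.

Since d/dw undoes antidifferentiation here, G(w) must give back the stated G'(w).
A general antiderivative is -log(w**2 + 1) - log(w**2 + 3) + 5*atan(3*w)/2 + C.
The condition gives C = -log(4) - log(2) + 1/2 + 5*atan(3)/2 - (-log(4) - log(2) + 5*atan(3)/2) = 1/2.
So G(w) = -log(w**2 + 1) - log(w**2 + 3) + 5*atan(3*w)/2 + 1/2.
Check: d/dw[-log(w**2 + 1) - log(w**2 + 3) + 5*atan(3*w)/2 + 1/2] = (-72*w**5 + 15*w**4 - 152*w**3 + 60*w**2 - 16*w + 45)/(18*w**6 + 74*w**4 + 62*w**2 + 6), which equals G'(w).

G(w) = -log(w**2 + 1) - log(w**2 + 3) + 5*atan(3*w)/2 + 1/2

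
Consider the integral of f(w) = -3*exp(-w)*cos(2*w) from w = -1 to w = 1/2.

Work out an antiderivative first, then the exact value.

Antiderivative: F(w) = -6*exp(-w)*sin(2*w)/5 + 3*exp(-w)*cos(2*w)/5; value = -6*exp(1)*sin(2)/5 - 6*exp(-1/2)*sin(1)/5 + 3*exp(-1/2)*cos(1)/5 - 3*exp(1)*cos(2)/5

A candidate is checked by its d/dw: the result must match f(w).
F(w) = -6*exp(-w)*sin(2*w)/5 + 3*exp(-w)*cos(2*w)/5 is an antiderivative of f.
Check: d/dw[-6*exp(-w)*sin(2*w)/5 + 3*exp(-w)*cos(2*w)/5] = -3*exp(-w)*cos(2*w) = f(w).
F(1/2) = -6*exp(-1/2)*sin(1)/5 + 3*exp(-1/2)*cos(1)/5; F(-1) = 3*exp(1)*cos(2)/5 + 6*exp(1)*sin(2)/5.
Integral = F(1/2) - F(-1) = -6*exp(1)*sin(2)/5 - 6*exp(-1/2)*sin(1)/5 + 3*exp(-1/2)*cos(1)/5 - 3*exp(1)*cos(2)/5.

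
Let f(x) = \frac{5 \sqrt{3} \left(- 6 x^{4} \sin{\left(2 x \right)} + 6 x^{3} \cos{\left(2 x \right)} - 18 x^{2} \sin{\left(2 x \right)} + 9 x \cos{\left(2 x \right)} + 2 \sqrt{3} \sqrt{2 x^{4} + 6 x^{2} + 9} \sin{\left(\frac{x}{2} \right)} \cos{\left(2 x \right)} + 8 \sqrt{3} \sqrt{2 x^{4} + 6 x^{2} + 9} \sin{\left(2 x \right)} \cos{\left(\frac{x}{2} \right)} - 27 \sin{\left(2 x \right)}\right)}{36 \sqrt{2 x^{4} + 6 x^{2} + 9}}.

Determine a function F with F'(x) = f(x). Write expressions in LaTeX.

An antiderivative is F(x) = \frac{5 \sqrt{\frac{2 x^{4}}{3} + 2 x^{2} + 3} \cos{\left(2 x \right)}}{8} - \frac{5 \cos{\left(\frac{x}{2} \right)} \cos{\left(2 x \right)}}{3}.

f has the shape u'v + uv' for u = \frac{5 \sqrt{\frac{2 x^{4}}{3} + 2 x^{2} + 3}}{8} - \frac{5 \cos{\left(\frac{x}{2} \right)}}{3} and v = \cos{\left(2 x \right)} — it is the derivative of the product u*v.
Check: d/dx[\frac{5 \sqrt{\frac{2 x^{4}}{3} + 2 x^{2} + 3} \cos{\left(2 x \right)}}{8} - \frac{5 \cos{\left(\frac{x}{2} \right)} \cos{\left(2 x \right)}}{3}] = \frac{\sqrt{3} \left(- 30 x^{4} \sin{\left(2 x \right)} + 30 x^{3} \cos{\left(2 x \right)} - 90 x^{2} \sin{\left(2 x \right)} + 45 x \cos{\left(2 x \right)} + 10 \sqrt{3} \sqrt{2 x^{4} + 6 x^{2} + 9} \sin{\left(\frac{x}{2} \right)} \cos{\left(2 x \right)} + 40 \sqrt{3} \sqrt{2 x^{4} + 6 x^{2} + 9} \sin{\left(2 x \right)} \cos{\left(\frac{x}{2} \right)} - 135 \sin{\left(2 x \right)}\right)}{36 \sqrt{2 x^{4} + 6 x^{2} + 9}}, which equals f(x).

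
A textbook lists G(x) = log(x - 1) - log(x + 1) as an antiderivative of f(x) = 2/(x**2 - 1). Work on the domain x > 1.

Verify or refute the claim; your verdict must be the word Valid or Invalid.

Valid - differentiating G returns exactly f.

d/dx[G] = 2/(x**2 - 1)
This equals f(x) exactly, so the claim holds.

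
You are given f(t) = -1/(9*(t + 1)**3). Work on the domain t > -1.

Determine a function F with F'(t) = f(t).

Check any antiderivative F(t) by computing F'(t) and comparing it with f(t).
Check: d/dt[1/(18*(t + 1)**2)] = -1/(9*t**3 + 27*t**2 + 27*t + 9), which equals f(t).

An antiderivative is F(t) = 1/(18*(t + 1)**2).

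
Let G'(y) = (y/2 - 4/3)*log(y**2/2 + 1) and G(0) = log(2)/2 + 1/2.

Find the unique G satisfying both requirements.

A first test for any G(y): its y-derivative must equal the given G'(y).
A general antiderivative is -y**2/4 + 8*y/3 + (y**2/4 - 4*y/3)*log(y**2/2 + 1) + log(y**2 + 2)/2 - 8*sqrt(2)*atan(sqrt(2)*y/2)/3 + C.
The condition gives C = log(2)/2 + 1/2 - (log(2)/2) = 1/2.
So G(y) = y**2*log(y**2/2 + 1)/4 - y**2/4 - 4*y*log(y**2/2 + 1)/3 + 8*y/3 + log(y**2 + 2)/2 - 8*sqrt(2)*atan(sqrt(2)*y/2)/3 + 1/2.
Check: d/dy[y**2*log(y**2/2 + 1)/4 - y**2/4 - 4*y*log(y**2/2 + 1)/3 + 8*y/3 + log(y**2 + 2)/2 - 8*sqrt(2)*atan(sqrt(2)*y/2)/3 + 1/2] = y*log(y**2/2 + 1)/2 - 4*log(y**2/2 + 1)/3, which equals G'(y).

G(y) = y**2*log(y**2/2 + 1)/4 - y**2/4 - 4*y*log(y**2/2 + 1)/3 + 8*y/3 + log(y**2 + 2)/2 - 8*sqrt(2)*atan(sqrt(2)*y/2)/3 + 1/2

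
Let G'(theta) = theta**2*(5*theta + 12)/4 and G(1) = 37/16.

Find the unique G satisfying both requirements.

G(theta) = (5*theta**4 + 16*theta**3 + 16)/16

Since d/dtheta undoes antidifferentiation here, G(theta) must give back the stated G'(theta).
A general antiderivative is 5*theta**4/16 + theta**3 + C.
The condition gives C = 37/16 - (21/16) = 1.
So G(theta) = (5*theta**4 + 16*theta**3 + 16)/16.
Check: d/dtheta[(5*theta**4 + 16*theta**3 + 16)/16] = 5*theta**3/4 + 3*theta**2, which equals G'(theta).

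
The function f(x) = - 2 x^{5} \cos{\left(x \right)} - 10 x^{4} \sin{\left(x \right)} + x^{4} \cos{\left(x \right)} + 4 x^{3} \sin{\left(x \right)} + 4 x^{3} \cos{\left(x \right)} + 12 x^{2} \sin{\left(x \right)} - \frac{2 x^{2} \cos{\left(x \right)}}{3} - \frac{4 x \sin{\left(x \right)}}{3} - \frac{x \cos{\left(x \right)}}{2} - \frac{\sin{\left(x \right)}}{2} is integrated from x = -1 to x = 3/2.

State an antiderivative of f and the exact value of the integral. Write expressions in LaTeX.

Antiderivative: F(x) = \frac{x \left(- 12 x^{4} + 6 x^{3} + 24 x^{2} - 4 x - 3\right) \sin{\left(x \right)}}{6}; value = - \frac{7 \sin{\left(1 \right)}}{6} + \frac{9 \sin{\left(\frac{3}{2} \right)}}{8}

f has the shape u'v + uv' for u = - 2 x^{5} + x^{4} + 4 x^{3} - \frac{2 x^{2}}{3} - \frac{x}{2} and v = \sin{\left(x \right)} — it is the derivative of the product u*v.
F(x) = \frac{x \left(- 12 x^{4} + 6 x^{3} + 24 x^{2} - 4 x - 3\right) \sin{\left(x \right)}}{6} is an antiderivative of f.
Check: d/dx[\frac{x \left(- 12 x^{4} + 6 x^{3} + 24 x^{2} - 4 x - 3\right) \sin{\left(x \right)}}{6}] = - 2 x^{5} \cos{\left(x \right)} - 10 x^{4} \sin{\left(x \right)} + x^{4} \cos{\left(x \right)} + 4 x^{3} \sin{\left(x \right)} + 4 x^{3} \cos{\left(x \right)} + 12 x^{2} \sin{\left(x \right)} - \frac{2 x^{2} \cos{\left(x \right)}}{3} - \frac{4 x \sin{\left(x \right)}}{3} - \frac{x \cos{\left(x \right)}}{2} - \frac{\sin{\left(x \right)}}{2} = f(x).
F(3/2) = \frac{9 \sin{\left(\frac{3}{2} \right)}}{8}; F(-1) = \frac{7 \sin{\left(1 \right)}}{6}.
Integral = F(3/2) - F(-1) = - \frac{7 \sin{\left(1 \right)}}{6} + \frac{9 \sin{\left(\frac{3}{2} \right)}}{8}.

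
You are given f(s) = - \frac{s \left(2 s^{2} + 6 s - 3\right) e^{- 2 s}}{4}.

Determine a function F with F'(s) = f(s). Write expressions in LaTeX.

An antiderivative is F(s) = \frac{\left(2 s^{3} + 9 s^{2} + 6 s + 3\right) e^{- 2 s}}{8}.

f has the shape u'v + uv' for u = \frac{s^{3}}{4} + \frac{9 s^{2}}{8} + \frac{3 s}{4} + \frac{3}{8} and v = e^{- 2 s} — it is the derivative of the product u*v.
Check: d/ds[\frac{\left(2 s^{3} + 9 s^{2} + 6 s + 3\right) e^{- 2 s}}{8}] = \frac{\left(- 2 s^{3} - 6 s^{2} + 3 s\right) e^{- 2 s}}{4}, which equals f(s).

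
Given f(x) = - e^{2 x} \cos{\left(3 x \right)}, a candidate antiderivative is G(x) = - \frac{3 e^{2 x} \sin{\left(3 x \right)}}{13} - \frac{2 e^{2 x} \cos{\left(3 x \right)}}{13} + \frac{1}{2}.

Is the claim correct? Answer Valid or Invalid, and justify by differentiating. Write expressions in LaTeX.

d/dx[G] = - e^{2 x} \cos{\left(3 x \right)}
This equals f(x) exactly, so the claim holds.

Valid - the claim checks out under differentiation.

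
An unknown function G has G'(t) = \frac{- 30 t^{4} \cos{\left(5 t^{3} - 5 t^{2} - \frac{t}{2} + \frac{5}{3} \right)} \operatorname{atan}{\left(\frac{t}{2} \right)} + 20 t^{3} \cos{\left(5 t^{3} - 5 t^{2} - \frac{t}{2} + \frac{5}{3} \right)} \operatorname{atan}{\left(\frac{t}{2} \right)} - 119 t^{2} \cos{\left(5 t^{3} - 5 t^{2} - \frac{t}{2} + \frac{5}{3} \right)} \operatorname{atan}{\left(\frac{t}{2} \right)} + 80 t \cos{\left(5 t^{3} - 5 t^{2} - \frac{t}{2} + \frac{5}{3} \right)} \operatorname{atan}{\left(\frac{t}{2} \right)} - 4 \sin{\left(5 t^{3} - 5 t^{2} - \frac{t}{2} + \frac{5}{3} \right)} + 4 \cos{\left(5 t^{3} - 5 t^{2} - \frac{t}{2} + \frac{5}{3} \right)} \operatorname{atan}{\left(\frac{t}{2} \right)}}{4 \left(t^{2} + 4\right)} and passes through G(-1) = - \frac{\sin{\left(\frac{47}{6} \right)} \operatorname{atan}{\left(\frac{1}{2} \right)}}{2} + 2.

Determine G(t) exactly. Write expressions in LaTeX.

G(t) = - \frac{\sin{\left(5 t^{3} - 5 t^{2} - \frac{t}{2} + \frac{5}{3} \right)} \operatorname{atan}{\left(\frac{t}{2} \right)}}{2} + 2

G'(t) has the shape u'v + uv' for u = - \frac{\operatorname{atan}{\left(\frac{t}{2} \right)}}{2} and v = \sin{\left(5 t^{3} - 5 t^{2} - \frac{t}{2} + \frac{5}{3} \right)} — it is the derivative of the product u*v.
A general antiderivative is - \frac{\sin{\left(5 t^{3} - 5 t^{2} - \frac{t}{2} + \frac{5}{3} \right)} \operatorname{atan}{\left(\frac{t}{2} \right)}}{2} + C.
The condition gives C = - \frac{\sin{\left(\frac{47}{6} \right)} \operatorname{atan}{\left(\frac{1}{2} \right)}}{2} + 2 - (- \frac{\sin{\left(\frac{47}{6} \right)} \operatorname{atan}{\left(\frac{1}{2} \right)}}{2}) = 2.
So G(t) = - \frac{\sin{\left(5 t^{3} - 5 t^{2} - \frac{t}{2} + \frac{5}{3} \right)} \operatorname{atan}{\left(\frac{t}{2} \right)}}{2} + 2.
Check: d/dt[- \frac{\sin{\left(5 t^{3} - 5 t^{2} - \frac{t}{2} + \frac{5}{3} \right)} \operatorname{atan}{\left(\frac{t}{2} \right)}}{2} + 2] = \frac{- 30 t^{4} \cos{\left(5 t^{3} - 5 t^{2} - \frac{t}{2} + \frac{5}{3} \right)} \operatorname{atan}{\left(\frac{t}{2} \right)} + 20 t^{3} \cos{\left(5 t^{3} - 5 t^{2} - \frac{t}{2} + \frac{5}{3} \right)} \operatorname{atan}{\left(\frac{t}{2} \right)} - 119 t^{2} \cos{\left(5 t^{3} - 5 t^{2} - \frac{t}{2} + \frac{5}{3} \right)} \operatorname{atan}{\left(\frac{t}{2} \right)} + 80 t \cos{\left(5 t^{3} - 5 t^{2} - \frac{t}{2} + \frac{5}{3} \right)} \operatorname{atan}{\left(\frac{t}{2} \right)} - 4 \sin{\left(5 t^{3} - 5 t^{2} - \frac{t}{2} + \frac{5}{3} \right)} + 4 \cos{\left(5 t^{3} - 5 t^{2} - \frac{t}{2} + \frac{5}{3} \right)} \operatorname{atan}{\left(\frac{t}{2} \right)}}{4 t^{2} + 16}, which equals G'(t).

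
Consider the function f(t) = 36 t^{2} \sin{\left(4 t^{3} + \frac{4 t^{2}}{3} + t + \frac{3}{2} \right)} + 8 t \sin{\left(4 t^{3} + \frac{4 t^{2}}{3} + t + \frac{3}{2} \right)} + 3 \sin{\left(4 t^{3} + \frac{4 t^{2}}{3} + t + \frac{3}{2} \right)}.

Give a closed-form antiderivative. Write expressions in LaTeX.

An antiderivative is F(t) = - 3 \cos{\left(4 t^{3} + \frac{4 t^{2}}{3} + t + \frac{3}{2} \right)}.

The substitution u = 4 t^{3} + \frac{4 t^{2}}{3} + t + \frac{3}{2} works: f is exactly (dF/du)*(du/dt) for that inner function.
Check: d/dt[- 3 \cos{\left(4 t^{3} + \frac{4 t^{2}}{3} + t + \frac{3}{2} \right)}] = 36 t^{2} \sin{\left(4 t^{3} + \frac{4 t^{2}}{3} + t + \frac{3}{2} \right)} + 8 t \sin{\left(4 t^{3} + \frac{4 t^{2}}{3} + t + \frac{3}{2} \right)} + 3 \sin{\left(4 t^{3} + \frac{4 t^{2}}{3} + t + \frac{3}{2} \right)} = f(t).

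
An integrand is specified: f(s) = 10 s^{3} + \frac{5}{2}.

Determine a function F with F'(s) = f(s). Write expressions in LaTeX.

Check any antiderivative F(s) by computing F'(s) and comparing it with f(s).
Check: d/ds[\frac{10 s^{4} + 10 s - 3}{4}] = 10 s^{3} + \frac{5}{2} = f(s).

An antiderivative is F(s) = \frac{10 s^{4} + 10 s - 3}{4}.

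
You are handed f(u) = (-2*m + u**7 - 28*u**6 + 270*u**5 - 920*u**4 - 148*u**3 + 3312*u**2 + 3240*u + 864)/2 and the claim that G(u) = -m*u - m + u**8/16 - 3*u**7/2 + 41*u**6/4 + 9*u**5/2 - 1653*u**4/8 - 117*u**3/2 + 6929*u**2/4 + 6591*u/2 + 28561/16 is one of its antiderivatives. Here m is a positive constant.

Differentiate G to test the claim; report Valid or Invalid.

Invalid: d/du[G] - f = 7*u**6/2 - 147*u**5/2 + 965*u**4/2 - 1505*u**3/2 - 3663*u**2/2 + 3689*u/2 + 5727/2, which is not 0.

d/du[G] = -m + u**7/2 - 21*u**6/2 + 123*u**5/2 + 45*u**4/2 - 1653*u**3/2 - 351*u**2/2 + 6929*u/2 + 6591/2
d/du[G] - f(u) = 7*u**6/2 - 147*u**5/2 + 965*u**4/2 - 1505*u**3/2 - 3663*u**2/2 + 3689*u/2 + 5727/2 != 0.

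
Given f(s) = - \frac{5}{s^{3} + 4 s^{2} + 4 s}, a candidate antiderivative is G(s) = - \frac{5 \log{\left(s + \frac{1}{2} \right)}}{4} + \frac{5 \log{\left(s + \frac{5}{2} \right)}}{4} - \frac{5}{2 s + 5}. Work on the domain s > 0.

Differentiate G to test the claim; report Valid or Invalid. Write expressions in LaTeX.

d/ds[G] = - \frac{40}{8 s^{3} + 44 s^{2} + 70 s + 25}
d/ds[G] - f(s) = \frac{60 s^{2} + 190 s + 125}{8 s^{6} + 76 s^{5} + 278 s^{4} + 481 s^{3} + 380 s^{2} + 100 s} != 0.

Invalid: d/ds[G] - f = \frac{60 s^{2} + 190 s + 125}{8 s^{6} + 76 s^{5} + 278 s^{4} + 481 s^{3} + 380 s^{2} + 100 s}, which is not 0.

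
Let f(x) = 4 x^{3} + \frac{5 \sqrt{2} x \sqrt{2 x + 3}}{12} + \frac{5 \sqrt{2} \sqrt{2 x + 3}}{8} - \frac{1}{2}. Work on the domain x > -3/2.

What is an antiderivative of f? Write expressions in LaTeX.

Integrate term by term and add the pieces.
Check: d/dx[\frac{\sqrt{2} \left(12 \sqrt{2} x^{4} + 4 x^{2} \sqrt{2 x + 3} + 12 x \sqrt{2 x + 3} - 6 \sqrt{2} x + 9 \sqrt{2 x + 3} + 48 \sqrt{2}\right)}{24}] = \frac{96 x^{3} \sqrt{2 x + 3} + 20 \sqrt{2} x^{2} + 60 \sqrt{2} x - 12 \sqrt{2 x + 3} + 45 \sqrt{2}}{24 \sqrt{2 x + 3}}, which equals f(x).

An antiderivative is F(x) = \frac{\sqrt{2} \left(12 \sqrt{2} x^{4} + 4 x^{2} \sqrt{2 x + 3} + 12 x \sqrt{2 x + 3} - 6 \sqrt{2} x + 9 \sqrt{2 x + 3} + 48 \sqrt{2}\right)}{24}.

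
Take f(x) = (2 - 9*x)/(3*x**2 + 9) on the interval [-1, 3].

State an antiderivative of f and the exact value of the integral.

Antiderivative: F(x) = (-27*log(x**2 + 3) + 4*sqrt(3)*atan(sqrt(3)*x/3))/18; value = -3*log(12)/2 + sqrt(3)*pi/9 + 3*log(4)/2

Whatever form F(x) takes, F'(x) = f(x) is non-negotiable.
F(x) = (-27*log(x**2 + 3) + 4*sqrt(3)*atan(sqrt(3)*x/3))/18 is an antiderivative of f.
Check: d/dx[(-27*log(x**2 + 3) + 4*sqrt(3)*atan(sqrt(3)*x/3))/18] = (2 - 9*x)/(3*x**2 + 9) = f(x).
F(3) = -3*log(12)/2 + 2*sqrt(3)*pi/27; F(-1) = -3*log(4)/2 - sqrt(3)*pi/27.
Integral = F(3) - F(-1) = -3*log(12)/2 + sqrt(3)*pi/9 + 3*log(4)/2.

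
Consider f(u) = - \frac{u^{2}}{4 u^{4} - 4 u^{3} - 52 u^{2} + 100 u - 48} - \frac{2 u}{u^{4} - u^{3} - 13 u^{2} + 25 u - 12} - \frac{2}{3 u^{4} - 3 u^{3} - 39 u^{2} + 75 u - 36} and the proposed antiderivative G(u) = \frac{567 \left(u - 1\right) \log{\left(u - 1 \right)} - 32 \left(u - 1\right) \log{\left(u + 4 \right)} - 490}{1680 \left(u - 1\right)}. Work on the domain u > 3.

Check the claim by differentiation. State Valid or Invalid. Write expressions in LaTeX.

d/du[G] = \frac{107 u^{2} + 451 u - 68}{336 u^{3} + 672 u^{2} - 2352 u + 1344}
d/du[G] - f(u) = \frac{107}{336 u - 1008} != 0.

Invalid: d/du[G] - f = \frac{107}{336 u - 1008}, which is not 0.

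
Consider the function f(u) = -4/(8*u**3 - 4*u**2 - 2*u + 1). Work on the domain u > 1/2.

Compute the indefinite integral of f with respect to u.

F(u) = log(u - 1/2)/2 - log(u + 1/2)/2 + 4/(8*u - 4) + C

The denominator factors as (2*u - 1)**2*(2*u + 1); partial fractions split f into directly integrable pieces: -1/(2*u + 1) + 1/(2*u - 1) - 2/(2*u - 1)**2.
Check: d/du[log(u - 1/2)/2 - log(u + 1/2)/2 + 4/(8*u - 4)] = -4/(8*u**3 - 4*u**2 - 2*u + 1) = f(u).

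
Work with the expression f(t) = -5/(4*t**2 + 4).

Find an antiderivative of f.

Recover f(t) by differentiating a candidate F(t); any mismatch rules it out.
Check: d/dt[-5*atan(t)/4] = -5/(4*t**2 + 4) = f(t).

An antiderivative is F(t) = -5*atan(t)/4.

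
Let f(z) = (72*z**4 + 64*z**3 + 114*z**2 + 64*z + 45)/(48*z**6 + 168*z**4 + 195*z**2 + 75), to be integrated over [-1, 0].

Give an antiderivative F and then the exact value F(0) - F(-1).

A candidate is checked by its d/dz: the result must match f(z).
F(z) = (-6*z + 3*(4*z**2 + 5)*atan(z) - 8)/(3*(4*z**2 + 5)) is an antiderivative of f.
Check: d/dz[(-6*z + 3*(4*z**2 + 5)*atan(z) - 8)/(3*(4*z**2 + 5))] = (72*z**4 + 64*z**3 + 114*z**2 + 64*z + 45)/(48*z**6 + 168*z**4 + 195*z**2 + 75) = f(z).
F(0) = -8/15; F(-1) = -pi/4 - 2/27.
Integral = F(0) - F(-1) = -62/135 + pi/4.

Antiderivative: F(z) = (-6*z + 3*(4*z**2 + 5)*atan(z) - 8)/(3*(4*z**2 + 5)); value = -62/135 + pi/4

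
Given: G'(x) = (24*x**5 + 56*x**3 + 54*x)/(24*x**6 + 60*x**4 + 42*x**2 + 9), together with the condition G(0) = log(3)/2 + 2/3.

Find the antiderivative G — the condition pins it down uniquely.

G(x) = (24*x**2 + 3*(2*x**2 + 1)*log(2*x**2 + 3) + 4)/(6*(2*x**2 + 1))

A candidate passes only if d/dx[G] lands on the given G'(x) exactly.
A general antiderivative is log(2*x**2 + 3)/2 - 2/(3*(x**2 + 1/2)) + C.
The condition gives C = log(3)/2 + 2/3 - (-4/3 + log(3)/2) = 2.
So G(x) = (24*x**2 + 3*(2*x**2 + 1)*log(2*x**2 + 3) + 4)/(6*(2*x**2 + 1)).
Check: d/dx[(24*x**2 + 3*(2*x**2 + 1)*log(2*x**2 + 3) + 4)/(6*(2*x**2 + 1))] = (24*x**5 + 56*x**3 + 54*x)/(24*x**6 + 60*x**4 + 42*x**2 + 9) = G'(x).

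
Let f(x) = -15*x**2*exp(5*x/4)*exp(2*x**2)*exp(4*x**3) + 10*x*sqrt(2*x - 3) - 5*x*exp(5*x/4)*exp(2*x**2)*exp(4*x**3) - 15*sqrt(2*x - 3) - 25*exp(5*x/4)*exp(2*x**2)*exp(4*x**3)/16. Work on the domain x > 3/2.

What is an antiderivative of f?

The integrand splits into summands that can be handled one at a time.
Check: d/dx[4*x**2*sqrt(2*x - 3) - 12*x*sqrt(2*x - 3) + 9*sqrt(2*x - 3) - 5*exp(5*x/4)*exp(2*x**2)*exp(4*x**3)/4] = (-240*x**2*sqrt(2*x - 3)*exp(5*x/4)*exp(2*x**2)*exp(4*x**3) + 320*x**2 - 80*x*sqrt(2*x - 3)*exp(5*x/4)*exp(2*x**2)*exp(4*x**3) - 960*x - 25*sqrt(2*x - 3)*exp(5*x/4)*exp(2*x**2)*exp(4*x**3) + 720)/(16*sqrt(2*x - 3)), which equals f(x).

An antiderivative is F(x) = 4*x**2*sqrt(2*x - 3) - 12*x*sqrt(2*x - 3) + 9*sqrt(2*x - 3) - 5*exp(5*x/4)*exp(2*x**2)*exp(4*x**3)/4.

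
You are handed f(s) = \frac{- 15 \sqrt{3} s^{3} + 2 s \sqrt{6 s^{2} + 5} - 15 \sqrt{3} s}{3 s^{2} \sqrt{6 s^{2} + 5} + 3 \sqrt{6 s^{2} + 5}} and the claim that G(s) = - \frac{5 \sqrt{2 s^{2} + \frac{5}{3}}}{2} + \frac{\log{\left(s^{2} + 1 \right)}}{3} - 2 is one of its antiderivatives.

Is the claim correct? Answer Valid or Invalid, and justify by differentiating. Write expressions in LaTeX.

d/ds[G] = \frac{- 15 \sqrt{3} s^{3} + 2 s \sqrt{6 s^{2} + 5} - 15 \sqrt{3} s}{3 s^{2} \sqrt{6 s^{2} + 5} + 3 \sqrt{6 s^{2} + 5}}
This equals f(s) exactly, so the claim holds.

Valid: G'(s) = f(s).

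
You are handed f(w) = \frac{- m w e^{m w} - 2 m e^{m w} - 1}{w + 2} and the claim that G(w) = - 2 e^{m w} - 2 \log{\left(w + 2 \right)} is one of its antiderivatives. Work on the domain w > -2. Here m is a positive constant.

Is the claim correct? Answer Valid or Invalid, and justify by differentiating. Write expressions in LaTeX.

Invalid: d/dw[G] - f = \frac{- m w e^{m w} - 2 m e^{m w} - 1}{w + 2}, which is not 0.

d/dw[G] = \frac{- 2 m w e^{m w} - 4 m e^{m w} - 2}{w + 2}
d/dw[G] - f(w) = \frac{- m w e^{m w} - 2 m e^{m w} - 1}{w + 2} != 0.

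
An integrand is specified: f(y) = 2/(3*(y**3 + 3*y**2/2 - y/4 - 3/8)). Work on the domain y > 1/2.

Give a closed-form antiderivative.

Factor the denominator (3*(2*y - 1)*(2*y + 1)*(2*y + 3)) and decompose: f = 2/(3*(2*y + 3)) - 4/(3*(2*y + 1)) + 2/(3*(2*y - 1)); each piece integrates to a log, atan, or power term.
Check: d/dy[-(2*log(2*y + 1) - log(4*y**2 + 4*y - 3))/3] = 16/(24*y**3 + 36*y**2 - 6*y - 9), which equals f(y).

An antiderivative is F(y) = -(2*log(2*y + 1) - log(4*y**2 + 4*y - 3))/3.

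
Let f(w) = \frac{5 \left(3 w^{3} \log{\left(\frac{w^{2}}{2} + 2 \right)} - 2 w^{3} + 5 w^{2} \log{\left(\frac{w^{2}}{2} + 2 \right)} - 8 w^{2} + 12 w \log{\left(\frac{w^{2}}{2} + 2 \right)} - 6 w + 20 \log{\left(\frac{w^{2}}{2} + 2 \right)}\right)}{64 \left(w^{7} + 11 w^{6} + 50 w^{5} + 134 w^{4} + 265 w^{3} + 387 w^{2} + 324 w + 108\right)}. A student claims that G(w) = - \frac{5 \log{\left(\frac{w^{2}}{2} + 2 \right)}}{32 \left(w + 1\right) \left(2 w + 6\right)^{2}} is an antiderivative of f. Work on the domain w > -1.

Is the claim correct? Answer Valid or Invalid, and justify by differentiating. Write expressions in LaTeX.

Invalid: d/dw[G] - f = \frac{- 15 w^{3} \log{\left(\frac{w^{2}}{2} + 2 \right)} + 10 w^{3} - 25 w^{2} \log{\left(\frac{w^{2}}{2} + 2 \right)} + 40 w^{2} - 60 w \log{\left(\frac{w^{2}}{2} + 2 \right)} + 30 w - 100 \log{\left(\frac{w^{2}}{2} + 2 \right)}}{128 w^{7} + 1408 w^{6} + 6400 w^{5} + 17152 w^{4} + 33920 w^{3} + 49536 w^{2} + 41472 w + 13824}, which is not 0.

d/dw[G] = \frac{15 w^{3} \log{\left(\frac{w^{2}}{2} + 2 \right)} - 10 w^{3} + 25 w^{2} \log{\left(\frac{w^{2}}{2} + 2 \right)} - 40 w^{2} + 60 w \log{\left(\frac{w^{2}}{2} + 2 \right)} - 30 w + 100 \log{\left(\frac{w^{2}}{2} + 2 \right)}}{128 w^{7} + 1408 w^{6} + 6400 w^{5} + 17152 w^{4} + 33920 w^{3} + 49536 w^{2} + 41472 w + 13824}
d/dw[G] - f(w) = \frac{- 15 w^{3} \log{\left(\frac{w^{2}}{2} + 2 \right)} + 10 w^{3} - 25 w^{2} \log{\left(\frac{w^{2}}{2} + 2 \right)} + 40 w^{2} - 60 w \log{\left(\frac{w^{2}}{2} + 2 \right)} + 30 w - 100 \log{\left(\frac{w^{2}}{2} + 2 \right)}}{128 w^{7} + 1408 w^{6} + 6400 w^{5} + 17152 w^{4} + 33920 w^{3} + 49536 w^{2} + 41472 w + 13824} != 0.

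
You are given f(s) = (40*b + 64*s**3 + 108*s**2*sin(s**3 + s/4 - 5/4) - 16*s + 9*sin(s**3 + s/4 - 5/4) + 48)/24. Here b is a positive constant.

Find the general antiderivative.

An antiderivative F(s) passes only if d/ds[F] lands on f(s) exactly.
Check: d/ds[5*b*s/3 + 2*s**4/3 - s**2/3 + 2*s - 3*cos(s**3 + s/4 - 5/4)/2] = 5*b/3 + 8*s**3/3 + 9*s**2*sin(s**3 + s/4 - 5/4)/2 - 2*s/3 + 3*sin(s**3 + s/4 - 5/4)/8 + 2, which equals f(s).

F(s) = 5*b*s/3 + 2*s**4/3 - s**2/3 + 2*s - 3*cos(s**3 + s/4 - 5/4)/2 + C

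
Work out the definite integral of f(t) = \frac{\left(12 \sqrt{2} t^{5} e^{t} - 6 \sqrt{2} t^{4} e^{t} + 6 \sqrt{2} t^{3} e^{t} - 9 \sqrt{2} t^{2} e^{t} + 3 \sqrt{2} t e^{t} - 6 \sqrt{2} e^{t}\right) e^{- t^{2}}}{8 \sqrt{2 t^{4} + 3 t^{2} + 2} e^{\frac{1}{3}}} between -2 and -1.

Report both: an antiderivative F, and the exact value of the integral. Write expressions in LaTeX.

Antiderivative: F(t) = - \frac{3 \sqrt{2} \sqrt{2 t^{4} + 3 t^{2} + 2} e^{t} e^{- t^{2}}}{8 e^{\frac{1}{3}}}; value = - \frac{3 \sqrt{14}}{8 e^{\frac{7}{3}}} + \frac{3 \sqrt{23}}{4 e^{\frac{19}{3}}}

f has the shape u'v + uv' for u = - \frac{3 \sqrt{t^{4} + \frac{3 t^{2}}{2} + 1}}{4} and v = e^{- t^{2} + t - \frac{1}{3}} — it is the derivative of the product u*v.
F(t) = - \frac{3 \sqrt{2} \sqrt{2 t^{4} + 3 t^{2} + 2} e^{t} e^{- t^{2}}}{8 e^{\frac{1}{3}}} is an antiderivative of f.
Check: d/dt[- \frac{3 \sqrt{2} \sqrt{2 t^{4} + 3 t^{2} + 2} e^{t} e^{- t^{2}}}{8 e^{\frac{1}{3}}}] = \frac{\left(12 \sqrt{2} t^{5} e^{t} - 6 \sqrt{2} t^{4} e^{t} + 6 \sqrt{2} t^{3} e^{t} - 9 \sqrt{2} t^{2} e^{t} + 3 \sqrt{2} t e^{t} - 6 \sqrt{2} e^{t}\right) e^{- t^{2}}}{8 \sqrt{2 t^{4} + 3 t^{2} + 2} e^{\frac{1}{3}}} = f(t).
F(-1) = - \frac{3 \sqrt{14}}{8 e^{\frac{7}{3}}}; F(-2) = - \frac{3 \sqrt{23}}{4 e^{\frac{19}{3}}}.
Integral = F(-1) - F(-2) = - \frac{3 \sqrt{14}}{8 e^{\frac{7}{3}}} + \frac{3 \sqrt{23}}{4 e^{\frac{19}{3}}}.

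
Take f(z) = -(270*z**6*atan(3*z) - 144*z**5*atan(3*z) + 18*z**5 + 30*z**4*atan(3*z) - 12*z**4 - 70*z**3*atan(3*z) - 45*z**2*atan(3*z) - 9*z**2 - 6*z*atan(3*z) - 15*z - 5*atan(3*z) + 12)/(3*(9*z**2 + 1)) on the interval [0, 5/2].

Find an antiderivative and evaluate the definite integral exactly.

Antiderivative: F(z) = -2*z**5*atan(3*z) + 4*z**4*atan(3*z)/3 + z**2*atan(3*z) + 5*z*atan(3*z)/3 - 4*atan(3*z)/3; value = -6439*atan(15/2)/48

f has the shape u'v + uv' for u = -2*z**5 + 4*z**4/3 + z**2 + 5*z/3 - 4/3 and v = atan(3*z) — it is the derivative of the product u*v.
F(z) = -2*z**5*atan(3*z) + 4*z**4*atan(3*z)/3 + z**2*atan(3*z) + 5*z*atan(3*z)/3 - 4*atan(3*z)/3 is an antiderivative of f.
Check: d/dz[-2*z**5*atan(3*z) + 4*z**4*atan(3*z)/3 + z**2*atan(3*z) + 5*z*atan(3*z)/3 - 4*atan(3*z)/3] = (-270*z**6*atan(3*z) + 144*z**5*atan(3*z) - 18*z**5 - 30*z**4*atan(3*z) + 12*z**4 + 70*z**3*atan(3*z) + 45*z**2*atan(3*z) + 9*z**2 + 6*z*atan(3*z) + 15*z + 5*atan(3*z) - 12)/(27*z**2 + 3), which equals f(z).
F(5/2) = -6439*atan(15/2)/48; F(0) = 0.
Integral = F(5/2) - F(0) = -6439*atan(15/2)/48.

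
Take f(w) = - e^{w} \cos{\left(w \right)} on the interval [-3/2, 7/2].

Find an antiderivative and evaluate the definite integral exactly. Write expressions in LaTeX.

Antiderivative: F(w) = \frac{\left(- \sin{\left(w \right)} - \cos{\left(w \right)}\right) e^{w}}{2}; value = - \frac{\sin{\left(\frac{3}{2} \right)}}{2 e^{\frac{3}{2}}} + \frac{\cos{\left(\frac{3}{2} \right)}}{2 e^{\frac{3}{2}}} - \frac{e^{\frac{7}{2}} \sin{\left(\frac{7}{2} \right)}}{2} - \frac{e^{\frac{7}{2}} \cos{\left(\frac{7}{2} \right)}}{2}

A candidate is checked by its d/dw: the result must match f(w).
F(w) = \frac{\left(- \sin{\left(w \right)} - \cos{\left(w \right)}\right) e^{w}}{2} is an antiderivative of f.
Check: d/dw[\frac{\left(- \sin{\left(w \right)} - \cos{\left(w \right)}\right) e^{w}}{2}] = - e^{w} \cos{\left(w \right)} = f(w).
F(7/2) = - \frac{e^{\frac{7}{2}} \sin{\left(\frac{7}{2} \right)}}{2} - \frac{e^{\frac{7}{2}} \cos{\left(\frac{7}{2} \right)}}{2}; F(-3/2) = - \frac{\cos{\left(\frac{3}{2} \right)}}{2 e^{\frac{3}{2}}} + \frac{\sin{\left(\frac{3}{2} \right)}}{2 e^{\frac{3}{2}}}.
Integral = F(7/2) - F(-3/2) = - \frac{\sin{\left(\frac{3}{2} \right)}}{2 e^{\frac{3}{2}}} + \frac{\cos{\left(\frac{3}{2} \right)}}{2 e^{\frac{3}{2}}} - \frac{e^{\frac{7}{2}} \sin{\left(\frac{7}{2} \right)}}{2} - \frac{e^{\frac{7}{2}} \cos{\left(\frac{7}{2} \right)}}{2}.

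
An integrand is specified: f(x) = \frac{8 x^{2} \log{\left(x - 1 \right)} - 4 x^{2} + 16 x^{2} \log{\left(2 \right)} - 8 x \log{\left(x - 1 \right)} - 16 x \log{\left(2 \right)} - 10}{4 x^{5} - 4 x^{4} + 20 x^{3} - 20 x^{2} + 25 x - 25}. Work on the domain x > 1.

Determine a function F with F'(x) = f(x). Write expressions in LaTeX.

Recognize the product-rule pattern: f = u'v + uv' with u = - \frac{1}{x^{2} + \frac{5}{2}}, v = \log{\left(4 x - 4 \right)}, so integration by parts undoes it.
Check: d/dx[- \frac{2 \log{\left(4 x - 4 \right)}}{2 x^{2} + 5}] = \frac{8 x^{2} \log{\left(x - 1 \right)} - 4 x^{2} + 16 x^{2} \log{\left(2 \right)} - 8 x \log{\left(x - 1 \right)} - 16 x \log{\left(2 \right)} - 10}{4 x^{5} - 4 x^{4} + 20 x^{3} - 20 x^{2} + 25 x - 25} = f(x).

An antiderivative is F(x) = - \frac{2 \log{\left(4 x - 4 \right)}}{2 x^{2} + 5}.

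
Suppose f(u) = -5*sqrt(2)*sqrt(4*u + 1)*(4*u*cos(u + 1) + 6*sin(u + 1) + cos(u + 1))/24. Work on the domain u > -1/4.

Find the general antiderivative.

f has the shape v'r + vr' for v = -5*(2*u + 1/2)**(3/2)/6 and r = sin(u + 1) — it is the derivative of the product v*r.
Check: d/du[-5*u*sqrt(2*u + 1/2)*sin(u + 1)/3 - 5*sqrt(2*u + 1/2)*sin(u + 1)/12] = sqrt(2)*(-80*u**2*cos(u + 1) - 120*u*sin(u + 1) - 40*u*cos(u + 1) - 30*sin(u + 1) - 5*cos(u + 1))/(24*sqrt(4*u + 1)), which equals f(u).

F(u) = -5*u*sqrt(2*u + 1/2)*sin(u + 1)/3 - 5*sqrt(2*u + 1/2)*sin(u + 1)/12 + C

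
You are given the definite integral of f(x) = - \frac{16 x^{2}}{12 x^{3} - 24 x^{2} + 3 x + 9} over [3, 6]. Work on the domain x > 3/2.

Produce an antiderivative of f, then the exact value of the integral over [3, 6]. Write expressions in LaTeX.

Factor the denominator (3 \left(x - 1\right) \left(2 x - 3\right) \left(2 x + 1\right)) and decompose: f = - \frac{2}{9 \left(2 x + 1\right)} - \frac{6}{2 x - 3} + \frac{16}{9 \left(x - 1\right)}; each piece integrates to a log, atan, or power term.
F(x) = - 3 \log{\left(x - \frac{3}{2} \right)} + \frac{16 \log{\left(x - 1 \right)}}{9} - \frac{\log{\left(x + \frac{1}{2} \right)}}{9} is an antiderivative of f.
Check: d/dx[- 3 \log{\left(x - \frac{3}{2} \right)} + \frac{16 \log{\left(x - 1 \right)}}{9} - \frac{\log{\left(x + \frac{1}{2} \right)}}{9}] = - \frac{16 x^{2}}{12 x^{3} - 24 x^{2} + 3 x + 9} = f(x).
F(6) = - 3 \log{\left(\frac{9}{2} \right)} - \frac{\log{\left(\frac{13}{2} \right)}}{9} + \frac{16 \log{\left(5 \right)}}{9}; F(3) = - 3 \log{\left(\frac{3}{2} \right)} - \frac{\log{\left(\frac{7}{2} \right)}}{9} + \frac{16 \log{\left(2 \right)}}{9}.
Integral = F(6) - F(3) = - 3 \log{\left(\frac{9}{2} \right)} - \frac{16 \log{\left(2 \right)}}{9} - \frac{\log{\left(\frac{13}{2} \right)}}{9} + \frac{\log{\left(\frac{7}{2} \right)}}{9} + 3 \log{\left(\frac{3}{2} \right)} + \frac{16 \log{\left(5 \right)}}{9}.

Antiderivative: F(x) = - 3 \log{\left(x - \frac{3}{2} \right)} + \frac{16 \log{\left(x - 1 \right)}}{9} - \frac{\log{\left(x + \frac{1}{2} \right)}}{9}; value = - 3 \log{\left(\frac{9}{2} \right)} - \frac{16 \log{\left(2 \right)}}{9} - \frac{\log{\left(\frac{13}{2} \right)}}{9} + \frac{\log{\left(\frac{7}{2} \right)}}{9} + 3 \log{\left(\frac{3}{2} \right)} + \frac{16 \log{\left(5 \right)}}{9}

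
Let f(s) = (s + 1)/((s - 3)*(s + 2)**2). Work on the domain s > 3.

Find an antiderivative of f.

An antiderivative is F(s) = (4*(s + 2)*log(s - 3) - 4*(s + 2)*log(s + 2) - 5)/(25*(s + 2)).

Factor the denominator ((s - 3)*(s + 2)**2) and decompose: f = -4/(25*(s + 2)) + 1/(5*(s + 2)**2) + 4/(25*(s - 3)); each piece integrates to a log, atan, or power term.
Check: d/ds[(4*(s + 2)*log(s - 3) - 4*(s + 2)*log(s + 2) - 5)/(25*(s + 2))] = (s + 1)/(s**3 + s**2 - 8*s - 12), which equals f(s).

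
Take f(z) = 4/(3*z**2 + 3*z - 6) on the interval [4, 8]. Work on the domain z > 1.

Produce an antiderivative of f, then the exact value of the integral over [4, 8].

The denominator factors as 3*(z - 1)*(z + 2); partial fractions split f into directly integrable pieces: -4/(9*(z + 2)) + 4/(9*(z - 1)).
F(z) = 4*log(z - 1)/9 - 4*log(z + 2)/9 is an antiderivative of f.
Check: d/dz[4*log(z - 1)/9 - 4*log(z + 2)/9] = 4/(3*z**2 + 3*z - 6) = f(z).
F(8) = -4*log(10)/9 + 4*log(7)/9; F(4) = -4*log(6)/9 + 4*log(3)/9.
Integral = F(8) - F(4) = -4*log(10)/9 - 4*log(3)/9 + 4*log(6)/9 + 4*log(7)/9.

Antiderivative: F(z) = 4*log(z - 1)/9 - 4*log(z + 2)/9; value = -4*log(10)/9 - 4*log(3)/9 + 4*log(6)/9 + 4*log(7)/9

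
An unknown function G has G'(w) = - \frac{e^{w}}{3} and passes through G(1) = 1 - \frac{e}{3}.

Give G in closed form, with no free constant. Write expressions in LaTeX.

Whatever form G(w) takes, its d/dw must return the stated G'(w).
A general antiderivative is - \frac{e^{w}}{3} + C.
The condition gives C = 1 - \frac{e}{3} - (- \frac{e}{3}) = 1.
So G(w) = \frac{3 - e^{w}}{3}.
Check: d/dw[\frac{3 - e^{w}}{3}] = - \frac{e^{w}}{3} = G'(w).

G(w) = \frac{3 - e^{w}}{3}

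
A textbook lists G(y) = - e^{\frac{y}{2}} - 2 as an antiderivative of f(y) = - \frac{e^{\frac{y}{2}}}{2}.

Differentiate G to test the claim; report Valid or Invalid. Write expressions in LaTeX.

d/dy[G] = - \frac{e^{\frac{y}{2}}}{2}
This equals f(y) exactly, so the claim holds.

Valid. The derivative of G reproduces f.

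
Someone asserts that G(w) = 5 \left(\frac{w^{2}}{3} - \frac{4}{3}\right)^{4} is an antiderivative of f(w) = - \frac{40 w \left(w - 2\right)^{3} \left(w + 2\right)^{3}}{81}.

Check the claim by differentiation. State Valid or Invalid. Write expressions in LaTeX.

Invalid: d/dw[G] - f = \frac{80 w^{7}}{81} - \frac{320 w^{5}}{27} + \frac{1280 w^{3}}{27} - \frac{5120 w}{81}, which is not 0.

d/dw[G] = \frac{40 w^{7}}{81} - \frac{160 w^{5}}{27} + \frac{640 w^{3}}{27} - \frac{2560 w}{81}
d/dw[G] - f(w) = \frac{80 w^{7}}{81} - \frac{320 w^{5}}{27} + \frac{1280 w^{3}}{27} - \frac{5120 w}{81} != 0.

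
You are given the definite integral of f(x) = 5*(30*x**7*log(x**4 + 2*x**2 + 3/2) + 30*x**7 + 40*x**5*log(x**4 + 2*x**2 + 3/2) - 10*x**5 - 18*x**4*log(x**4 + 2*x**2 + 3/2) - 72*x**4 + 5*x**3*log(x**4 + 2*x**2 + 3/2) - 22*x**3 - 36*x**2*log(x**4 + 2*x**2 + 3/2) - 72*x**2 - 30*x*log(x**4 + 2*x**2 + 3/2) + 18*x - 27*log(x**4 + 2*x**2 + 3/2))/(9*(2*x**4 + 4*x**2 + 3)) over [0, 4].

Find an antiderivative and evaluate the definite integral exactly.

Recognize the product-rule pattern: f = u'v + uv' with u = 25*x**4/12 - 25*x**2/9 - 5*x + 5/4, v = log(x**4 + 2*x**2 + 3/2), so integration by parts undoes it.
F(x) = 5*(15*x**4 - 20*x**2 - 36*x + 9)*log(x**4 + 2*x**2 + 3/2)/36 is an antiderivative of f.
Check: d/dx[5*(15*x**4 - 20*x**2 - 36*x + 9)*log(x**4 + 2*x**2 + 3/2)/36] = (150*x**7*log(x**4 + 2*x**2 + 3/2) + 150*x**7 + 200*x**5*log(x**4 + 2*x**2 + 3/2) - 50*x**5 - 90*x**4*log(x**4 + 2*x**2 + 3/2) - 360*x**4 + 25*x**3*log(x**4 + 2*x**2 + 3/2) - 110*x**3 - 180*x**2*log(x**4 + 2*x**2 + 3/2) - 360*x**2 - 150*x*log(x**4 + 2*x**2 + 3/2) + 90*x - 135*log(x**4 + 2*x**2 + 3/2))/(18*x**4 + 36*x**2 + 27), which equals f(x).
F(4) = 16925*log(579/2)/36; F(0) = 5*log(3/2)/4.
Integral = F(4) - F(0) = -5*log(3/2)/4 + 16925*log(579/2)/36.

Antiderivative: F(x) = 5*(15*x**4 - 20*x**2 - 36*x + 9)*log(x**4 + 2*x**2 + 3/2)/36; value = -5*log(3/2)/4 + 16925*log(579/2)/36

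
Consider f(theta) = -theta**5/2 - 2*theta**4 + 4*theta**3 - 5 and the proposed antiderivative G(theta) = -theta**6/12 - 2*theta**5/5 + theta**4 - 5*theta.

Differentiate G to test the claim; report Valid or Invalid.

Valid. The derivative of G reproduces f.

d/dtheta[G] = -theta**5/2 - 2*theta**4 + 4*theta**3 - 5
This equals f(theta) exactly, so the claim holds.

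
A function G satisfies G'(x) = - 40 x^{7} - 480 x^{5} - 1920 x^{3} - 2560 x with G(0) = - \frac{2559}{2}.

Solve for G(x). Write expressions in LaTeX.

The substitution u = - x^{2} - 4 works: G'(x) is exactly (dG/du)*(du/dx) for that inner function.
A general antiderivative is - 5 \left(- x^{2} - 4\right)^{4} + C.
The condition gives C = - \frac{2559}{2} - (-1280) = \frac{1}{2}.
So G(x) = \frac{1 - 10 \left(- x^{2} - 4\right)^{4}}{2}.
Check: d/dx[\frac{1 - 10 \left(- x^{2} - 4\right)^{4}}{2}] = - 40 x^{7} - 480 x^{5} - 1920 x^{3} - 2560 x = G'(x).

G(x) = \frac{1 - 10 \left(- x^{2} - 4\right)^{4}}{2}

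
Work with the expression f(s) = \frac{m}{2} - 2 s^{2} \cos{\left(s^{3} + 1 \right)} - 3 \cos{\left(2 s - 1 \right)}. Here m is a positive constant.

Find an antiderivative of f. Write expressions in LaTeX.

The integrand splits into summands that can be handled one at a time.
Check: d/ds[\frac{m s}{2} - \frac{3 \sin{\left(2 s - 1 \right)}}{2} - \frac{2 \sin{\left(s^{3} + 1 \right)}}{3}] = \frac{m}{2} - 2 s^{2} \cos{\left(s^{3} + 1 \right)} - 3 \cos{\left(2 s - 1 \right)} = f(s).

An antiderivative is F(s) = \frac{m s}{2} - \frac{3 \sin{\left(2 s - 1 \right)}}{2} - \frac{2 \sin{\left(s^{3} + 1 \right)}}{3}.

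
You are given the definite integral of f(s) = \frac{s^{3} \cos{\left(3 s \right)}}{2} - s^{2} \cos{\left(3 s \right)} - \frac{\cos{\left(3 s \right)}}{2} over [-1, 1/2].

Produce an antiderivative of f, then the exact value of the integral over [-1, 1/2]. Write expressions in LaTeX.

Antiderivative: F(s) = \frac{s^{3} \sin{\left(3 s \right)}}{6} - \frac{s^{2} \sin{\left(3 s \right)}}{3} + \frac{s^{2} \cos{\left(3 s \right)}}{6} - \frac{s \sin{\left(3 s \right)}}{9} - \frac{2 s \cos{\left(3 s \right)}}{9} - \frac{5 \sin{\left(3 s \right)}}{54} - \frac{\cos{\left(3 s \right)}}{27}; value = - \frac{91 \sin{\left(\frac{3}{2} \right)}}{432} - \frac{13 \sin{\left(3 \right)}}{27} - \frac{23 \cos{\left(\frac{3}{2} \right)}}{216} - \frac{19 \cos{\left(3 \right)}}{54}

The integrand splits into summands that can be handled one at a time.
F(s) = \frac{s^{3} \sin{\left(3 s \right)}}{6} - \frac{s^{2} \sin{\left(3 s \right)}}{3} + \frac{s^{2} \cos{\left(3 s \right)}}{6} - \frac{s \sin{\left(3 s \right)}}{9} - \frac{2 s \cos{\left(3 s \right)}}{9} - \frac{5 \sin{\left(3 s \right)}}{54} - \frac{\cos{\left(3 s \right)}}{27} is an antiderivative of f.
Check: d/ds[\frac{s^{3} \sin{\left(3 s \right)}}{6} - \frac{s^{2} \sin{\left(3 s \right)}}{3} + \frac{s^{2} \cos{\left(3 s \right)}}{6} - \frac{s \sin{\left(3 s \right)}}{9} - \frac{2 s \cos{\left(3 s \right)}}{9} - \frac{5 \sin{\left(3 s \right)}}{54} - \frac{\cos{\left(3 s \right)}}{27}] = \frac{s^{3} \cos{\left(3 s \right)}}{2} - s^{2} \cos{\left(3 s \right)} - \frac{\cos{\left(3 s \right)}}{2} = f(s).
F(1/2) = - \frac{91 \sin{\left(\frac{3}{2} \right)}}{432} - \frac{23 \cos{\left(\frac{3}{2} \right)}}{216}; F(-1) = \frac{19 \cos{\left(3 \right)}}{54} + \frac{13 \sin{\left(3 \right)}}{27}.
Integral = F(1/2) - F(-1) = - \frac{91 \sin{\left(\frac{3}{2} \right)}}{432} - \frac{13 \sin{\left(3 \right)}}{27} - \frac{23 \cos{\left(\frac{3}{2} \right)}}{216} - \frac{19 \cos{\left(3 \right)}}{54}.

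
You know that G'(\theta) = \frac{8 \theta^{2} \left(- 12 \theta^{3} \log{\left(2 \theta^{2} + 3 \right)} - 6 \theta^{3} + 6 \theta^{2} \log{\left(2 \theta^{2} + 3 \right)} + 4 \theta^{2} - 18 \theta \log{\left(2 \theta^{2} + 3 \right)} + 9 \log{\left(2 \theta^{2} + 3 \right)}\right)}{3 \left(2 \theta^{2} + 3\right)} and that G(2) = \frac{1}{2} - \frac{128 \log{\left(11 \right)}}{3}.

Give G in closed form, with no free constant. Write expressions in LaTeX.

G'(\theta) has the shape u'v + uv' for u = - 4 \theta^{4} + \frac{8 \theta^{3}}{3} and v = \log{\left(2 \theta^{2} + 3 \right)} — it is the derivative of the product u*v.
A general antiderivative is 2 \left(- 2 \theta^{4} + \frac{4 \theta^{3}}{3}\right) \log{\left(2 \theta^{2} + 3 \right)} + C.
The condition gives C = \frac{1}{2} - \frac{128 \log{\left(11 \right)}}{3} - (- \frac{128 \log{\left(11 \right)}}{3}) = \frac{1}{2}.
So G(\theta) = - \frac{24 \theta^{4} \log{\left(2 \theta^{2} + 3 \right)} - 16 \theta^{3} \log{\left(2 \theta^{2} + 3 \right)} - 3}{6}.
Check: d/d\theta[- \frac{24 \theta^{4} \log{\left(2 \theta^{2} + 3 \right)} - 16 \theta^{3} \log{\left(2 \theta^{2} + 3 \right)} - 3}{6}] = \frac{- 96 \theta^{5} \log{\left(2 \theta^{2} + 3 \right)} - 48 \theta^{5} + 48 \theta^{4} \log{\left(2 \theta^{2} + 3 \right)} + 32 \theta^{4} - 144 \theta^{3} \log{\left(2 \theta^{2} + 3 \right)} + 72 \theta^{2} \log{\left(2 \theta^{2} + 3 \right)}}{6 \theta^{2} + 9}, which equals G'(\theta).

G(\theta) = - \frac{24 \theta^{4} \log{\left(2 \theta^{2} + 3 \right)} - 16 \theta^{3} \log{\left(2 \theta^{2} + 3 \right)} - 3}{6}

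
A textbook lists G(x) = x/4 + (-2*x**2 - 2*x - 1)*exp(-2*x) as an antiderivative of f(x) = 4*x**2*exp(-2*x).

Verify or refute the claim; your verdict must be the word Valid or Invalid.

Invalid: d/dx[G] - f = 1/4, which is not 0.

d/dx[G] = (16*x**2 + exp(2*x))*exp(-2*x)/4
d/dx[G] - f(x) = 1/4 != 0.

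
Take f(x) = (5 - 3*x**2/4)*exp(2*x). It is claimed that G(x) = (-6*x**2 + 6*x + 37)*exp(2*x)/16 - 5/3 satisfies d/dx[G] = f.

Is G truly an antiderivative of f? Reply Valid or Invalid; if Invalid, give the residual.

d/dx[G] = -3*x**2*exp(2*x)/4 + 5*exp(2*x)
This equals f(x) exactly, so the claim holds.

Valid - differentiating G returns exactly f.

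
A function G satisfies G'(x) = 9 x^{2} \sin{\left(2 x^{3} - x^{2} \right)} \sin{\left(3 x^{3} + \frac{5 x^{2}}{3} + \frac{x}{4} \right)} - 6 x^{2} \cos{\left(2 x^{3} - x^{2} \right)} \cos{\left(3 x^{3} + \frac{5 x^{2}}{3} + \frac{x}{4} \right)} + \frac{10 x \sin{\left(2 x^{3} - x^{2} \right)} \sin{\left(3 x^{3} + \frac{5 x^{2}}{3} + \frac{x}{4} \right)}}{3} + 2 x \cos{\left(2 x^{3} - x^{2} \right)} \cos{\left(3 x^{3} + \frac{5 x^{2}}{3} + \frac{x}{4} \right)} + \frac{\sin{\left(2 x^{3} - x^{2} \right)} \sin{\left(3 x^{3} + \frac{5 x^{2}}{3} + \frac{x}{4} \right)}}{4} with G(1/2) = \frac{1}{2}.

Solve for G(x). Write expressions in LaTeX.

G(x) = - \sin{\left(2 x^{3} - x^{2} \right)} \cos{\left(3 x^{3} + \frac{5 x^{2}}{3} + \frac{x}{4} \right)} + \frac{1}{2}

Recognize the product-rule pattern: G'(x) = u'v + uv' with u = - \cos{\left(3 x^{3} + \frac{5 x^{2}}{3} + \frac{x}{4} \right)}, v = \sin{\left(2 x^{3} - x^{2} \right)}, so integration by parts undoes it.
A general antiderivative is - \sin{\left(2 x^{3} - x^{2} \right)} \cos{\left(3 x^{3} + \frac{5 x^{2}}{3} + \frac{x}{4} \right)} + C.
The condition gives C = \frac{1}{2} - (0) = \frac{1}{2}.
So G(x) = - \sin{\left(2 x^{3} - x^{2} \right)} \cos{\left(3 x^{3} + \frac{5 x^{2}}{3} + \frac{x}{4} \right)} + \frac{1}{2}.
Check: d/dx[- \sin{\left(2 x^{3} - x^{2} \right)} \cos{\left(3 x^{3} + \frac{5 x^{2}}{3} + \frac{x}{4} \right)} + \frac{1}{2}] = 9 x^{2} \sin{\left(2 x^{3} - x^{2} \right)} \sin{\left(3 x^{3} + \frac{5 x^{2}}{3} + \frac{x}{4} \right)} - 6 x^{2} \cos{\left(2 x^{3} - x^{2} \right)} \cos{\left(3 x^{3} + \frac{5 x^{2}}{3} + \frac{x}{4} \right)} + \frac{10 x \sin{\left(2 x^{3} - x^{2} \right)} \sin{\left(3 x^{3} + \frac{5 x^{2}}{3} + \frac{x}{4} \right)}}{3} + 2 x \cos{\left(2 x^{3} - x^{2} \right)} \cos{\left(3 x^{3} + \frac{5 x^{2}}{3} + \frac{x}{4} \right)} + \frac{\sin{\left(2 x^{3} - x^{2} \right)} \sin{\left(3 x^{3} + \frac{5 x^{2}}{3} + \frac{x}{4} \right)}}{4} = G'(x).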